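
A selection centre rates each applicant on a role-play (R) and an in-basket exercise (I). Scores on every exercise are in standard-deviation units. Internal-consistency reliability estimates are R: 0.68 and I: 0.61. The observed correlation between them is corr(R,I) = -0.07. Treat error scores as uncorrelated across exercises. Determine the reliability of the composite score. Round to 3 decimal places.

Var(R+I) = 2 + 2·[(-0.07)] = 2 − 0.14 = 1.86.
Because errors are independent across components, Cov(Tᵢ,Tⱼ) = Cov(Xᵢ,Xⱼ); the off-diagonal part of the true-score variance is the same as above.
True-score variance = [0.68 + 0.61] − 0.14 = 1.29 − 0.14 = 1.15.
Reliability = 1.15 / 1.86 = 0.618.

0.618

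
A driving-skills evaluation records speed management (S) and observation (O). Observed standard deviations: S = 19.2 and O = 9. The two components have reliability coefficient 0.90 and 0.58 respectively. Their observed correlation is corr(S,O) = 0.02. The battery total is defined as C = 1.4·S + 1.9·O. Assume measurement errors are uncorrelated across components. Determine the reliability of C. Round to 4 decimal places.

0.8112

Var(C) = 1.4²·19.2² + 1.9²·9² + 2·[2.66·19.2·9·0.02] = 1014.94 + 18.3859 = 1033.33.
With uncorrelated errors the cross-covariances are all true-score covariance, so they carry over unchanged; only the diagonal terms shrink to ρᵢσᵢ².
True-score variance = [1.4²·19.2²·0.90 + 1.9²·9²·0.58] + 18.3859 = 819.879 + 18.3859 = 838.265.
Reliability = 838.265 / 1033.33 = 0.8112.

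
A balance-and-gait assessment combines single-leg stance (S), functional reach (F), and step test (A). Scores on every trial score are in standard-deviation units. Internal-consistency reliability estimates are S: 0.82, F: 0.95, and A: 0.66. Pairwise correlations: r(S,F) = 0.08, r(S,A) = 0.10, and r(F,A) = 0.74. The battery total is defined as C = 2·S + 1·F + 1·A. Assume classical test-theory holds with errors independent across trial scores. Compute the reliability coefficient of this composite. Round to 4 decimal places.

0.8646

Var(C) = 2² + 1 + 1 + 2·[2·0.08 + 2·0.10 + 0.74] = 6 + 2.2 = 8.2.
With uncorrelated errors the cross-covariances are all true-score covariance, so they carry over unchanged; only the diagonal terms shrink to ρᵢσᵢ².
True-score variance = [2²·0.82 + 0.95 + 0.66] + 2.2 = 4.89 + 2.2 = 7.09.
Reliability = 7.09 / 8.2 = 0.8646.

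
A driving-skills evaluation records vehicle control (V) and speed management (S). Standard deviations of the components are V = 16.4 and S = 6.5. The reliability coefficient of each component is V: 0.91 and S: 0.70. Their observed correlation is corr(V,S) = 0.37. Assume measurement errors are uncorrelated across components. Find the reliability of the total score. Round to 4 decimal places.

Var(V+S) = 16.4² + 6.5² + 2·[16.4·6.5·0.37] = 311.21 + 78.884 = 390.094.
Under uncorrelated errors the observed covariances equal the true-score covariances, so only the own-variance terms attenuate.
True-score variance = [16.4²·0.91 + 6.5²·0.70] + 78.884 = 274.329 + 78.884 = 353.213.
Reliability = 353.213 / 390.094 = 0.9055.

0.9055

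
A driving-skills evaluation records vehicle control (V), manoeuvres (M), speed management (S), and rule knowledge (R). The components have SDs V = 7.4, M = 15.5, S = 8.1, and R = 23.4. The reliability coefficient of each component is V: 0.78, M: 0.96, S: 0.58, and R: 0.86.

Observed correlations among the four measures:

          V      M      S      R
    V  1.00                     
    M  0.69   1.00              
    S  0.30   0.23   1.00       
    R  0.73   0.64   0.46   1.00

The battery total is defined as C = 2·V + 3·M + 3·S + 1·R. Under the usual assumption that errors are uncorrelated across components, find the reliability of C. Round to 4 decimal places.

0.9398

Var(C) = 2²·7.4² + 3²·15.5² + 3²·8.1² + 23.4² + 2·[6·7.4·15.5·0.69 + 6·7.4·8.1·0.30 + 2·7.4·23.4·0.73 + 9·15.5·8.1·0.23 + 3·15.5·23.4·0.64 + 3·8.1·23.4·0.46] = 3519.34 + 4106.8 = 7626.14.
Because errors are independent across components, Cov(Tᵢ,Tⱼ) = Cov(Xᵢ,Xⱼ); the off-diagonal part of the true-score variance is the same as above.
True-score variance = [2²·7.4²·0.78 + 3²·15.5²·0.96 + 3²·8.1²·0.58 + 23.4²·0.86] + 4106.8 = 3060 + 4106.8 = 7166.8.
Reliability = 7166.8 / 7626.14 = 0.9398.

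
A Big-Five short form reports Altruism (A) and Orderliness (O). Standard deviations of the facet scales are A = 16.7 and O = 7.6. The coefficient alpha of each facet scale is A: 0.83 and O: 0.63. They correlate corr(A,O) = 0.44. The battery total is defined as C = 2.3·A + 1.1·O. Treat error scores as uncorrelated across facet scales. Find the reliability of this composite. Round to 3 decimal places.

Var(C) = 2.3²·16.7² + 1.1²·7.6² + 2·[2.53·16.7·7.6·0.44] = 1545.22 + 282.575 = 1827.79.
Because errors are independent across components, Cov(Tᵢ,Tⱼ) = Cov(Xᵢ,Xⱼ); the off-diagonal part of the true-score variance is the same as above.
True-score variance = [2.3²·16.7²·0.83 + 1.1²·7.6²·0.63] + 282.575 = 1268.55 + 282.575 = 1551.13.
Reliability = 1551.13 / 1827.79 = 0.849.

0.849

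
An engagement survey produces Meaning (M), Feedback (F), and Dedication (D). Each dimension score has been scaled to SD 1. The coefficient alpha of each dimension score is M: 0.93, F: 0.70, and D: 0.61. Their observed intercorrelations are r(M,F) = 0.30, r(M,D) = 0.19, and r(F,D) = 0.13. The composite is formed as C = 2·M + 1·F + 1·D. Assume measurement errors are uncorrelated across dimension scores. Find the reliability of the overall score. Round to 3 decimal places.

0.882

Var(C) = 2² + 1 + 1 + 2·[2·0.30 + 2·0.19 + 0.13] = 6 + 2.22 = 8.22.
Because errors are independent across components, Cov(Tᵢ,Tⱼ) = Cov(Xᵢ,Xⱼ); the off-diagonal part of the true-score variance is the same as above.
True-score variance = [2²·0.93 + 0.70 + 0.61] + 2.22 = 5.03 + 2.22 = 7.25.
Reliability = 7.25 / 8.22 = 0.882.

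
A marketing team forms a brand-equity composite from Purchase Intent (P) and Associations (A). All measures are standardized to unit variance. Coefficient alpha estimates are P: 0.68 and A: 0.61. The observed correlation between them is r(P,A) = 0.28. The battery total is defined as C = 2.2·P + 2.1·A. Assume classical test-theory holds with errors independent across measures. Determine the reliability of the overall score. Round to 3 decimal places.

Var(C) = 2.2² + 2.1² + 2·[4.62·0.28] = 9.25 + 2.5872 = 11.8372.
Under uncorrelated errors the observed covariances equal the true-score covariances, so only the own-variance terms attenuate.
True-score variance = [2.2²·0.68 + 2.1²·0.61] + 2.5872 = 5.9813 + 2.5872 = 8.5685.
Reliability = 8.5685 / 11.8372 = 0.724.

0.724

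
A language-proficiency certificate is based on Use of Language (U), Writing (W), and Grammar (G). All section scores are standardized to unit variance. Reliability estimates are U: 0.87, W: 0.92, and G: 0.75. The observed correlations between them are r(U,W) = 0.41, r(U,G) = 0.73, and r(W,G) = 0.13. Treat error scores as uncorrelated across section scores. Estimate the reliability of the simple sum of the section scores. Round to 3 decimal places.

0.917

Var(U+W+G) = 3 + 2·[0.41 + 0.73 + 0.13] = 3 + 2.54 = 5.54.
With uncorrelated errors the cross-covariances are all true-score covariance, so they carry over unchanged; only the diagonal terms shrink to ρᵢσᵢ².
True-score variance = [0.87 + 0.92 + 0.75] + 2.54 = 2.54 + 2.54 = 5.08.
Reliability = 5.08 / 5.54 = 0.917.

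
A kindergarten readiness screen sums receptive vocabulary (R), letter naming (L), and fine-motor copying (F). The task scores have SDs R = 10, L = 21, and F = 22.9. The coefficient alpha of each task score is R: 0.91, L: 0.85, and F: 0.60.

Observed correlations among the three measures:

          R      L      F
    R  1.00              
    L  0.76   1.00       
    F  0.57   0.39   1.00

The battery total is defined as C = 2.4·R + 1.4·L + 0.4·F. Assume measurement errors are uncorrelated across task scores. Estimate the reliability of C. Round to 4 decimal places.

0.9297

Var(C) = 2.4²·10² + 1.4²·21² + 0.4²·22.9² + 2·[3.36·10·21·0.76 + 0.96·10·22.9·0.57 + 0.56·21·22.9·0.39] = 1524.27 + 1533.19 = 3057.45.
Under uncorrelated errors the observed covariances equal the true-score covariances, so only the own-variance terms attenuate.
True-score variance = [2.4²·10²·0.91 + 1.4²·21²·0.85 + 0.4²·22.9²·0.60] + 1533.19 = 1309.21 + 1533.19 = 2842.4.
Reliability = 2842.4 / 3057.45 = 0.9297.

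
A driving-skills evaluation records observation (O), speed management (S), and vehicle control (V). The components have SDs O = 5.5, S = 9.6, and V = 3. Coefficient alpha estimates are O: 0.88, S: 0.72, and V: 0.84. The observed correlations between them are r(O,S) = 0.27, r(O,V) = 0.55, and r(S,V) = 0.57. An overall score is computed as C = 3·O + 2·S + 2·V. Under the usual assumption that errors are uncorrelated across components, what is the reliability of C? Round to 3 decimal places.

Var(C) = 3²·5.5² + 2²·9.6² + 2²·3² + 2·[6·5.5·9.6·0.27 + 6·5.5·3·0.55 + 4·9.6·3·0.57] = 676.89 + 411.3 = 1088.19.
With uncorrelated errors the cross-covariances are all true-score covariance, so they carry over unchanged; only the diagonal terms shrink to ρᵢσᵢ².
True-score variance = [3²·5.5²·0.88 + 2²·9.6²·0.72 + 2²·3²·0.84] + 411.3 = 535.241 + 411.3 = 946.541.
Reliability = 946.541 / 1088.19 = 0.870.

0.870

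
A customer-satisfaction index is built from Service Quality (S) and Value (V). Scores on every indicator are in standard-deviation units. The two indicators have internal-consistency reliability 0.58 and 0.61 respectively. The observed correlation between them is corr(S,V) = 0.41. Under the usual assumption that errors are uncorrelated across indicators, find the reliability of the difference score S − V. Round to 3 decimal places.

Var(S−V) = 1 + 1 − 2·0.41 = 2 − 0.82 = 1.18.
With uncorrelated errors the cross-covariances are all true-score covariance, so they carry over unchanged; only the diagonal terms shrink to ρᵢσᵢ².
True-score variance = [0.58 + 0.61] − 0.82 = 1.19 − 0.82 = 0.37.
Reliability = 0.37 / 1.18 = 0.314.

0.314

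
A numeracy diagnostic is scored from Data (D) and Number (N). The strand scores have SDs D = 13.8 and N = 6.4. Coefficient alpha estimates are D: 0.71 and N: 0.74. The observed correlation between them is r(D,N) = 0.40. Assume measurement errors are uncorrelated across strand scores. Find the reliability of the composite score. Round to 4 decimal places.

Var(D+N) = 13.8² + 6.4² + 2·[13.8·6.4·0.40] = 231.4 + 70.656 = 302.056.
With uncorrelated errors the cross-covariances are all true-score covariance, so they carry over unchanged; only the diagonal terms shrink to ρᵢσᵢ².
True-score variance = [13.8²·0.71 + 6.4²·0.74] + 70.656 = 165.523 + 70.656 = 236.179.
Reliability = 236.179 / 302.056 = 0.7819.

0.7819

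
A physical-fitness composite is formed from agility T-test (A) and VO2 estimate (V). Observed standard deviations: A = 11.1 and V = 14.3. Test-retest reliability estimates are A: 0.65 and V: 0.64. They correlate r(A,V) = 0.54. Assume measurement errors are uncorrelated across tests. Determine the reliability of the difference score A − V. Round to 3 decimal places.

Var(A−V) = 11.1² + 14.3² − 2·11.1·14.3·0.54 = 327.7 − 171.428 = 156.272.
Because errors are independent across components, Cov(Tᵢ,Tⱼ) = Cov(Xᵢ,Xⱼ); the off-diagonal part of the true-score variance is the same as above.
True-score variance = [11.1²·0.65 + 14.3²·0.64] − 171.428 = 210.96 − 171.428 = 39.5317.
Reliability = 39.5317 / 156.272 = 0.253.

0.253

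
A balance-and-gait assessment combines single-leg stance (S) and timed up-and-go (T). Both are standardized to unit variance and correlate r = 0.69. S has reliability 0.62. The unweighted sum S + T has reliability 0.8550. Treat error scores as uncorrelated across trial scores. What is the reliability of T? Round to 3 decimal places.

0.890

Var(S+T) = 2 + 2·0.69 = 3.380.
True-score variance = ρ_S + ρ_T + 2·0.69, so 0.8550 = (0.62 + ρ_T + 1.38) / 3.380.
ρ_T = 0.8550·3.380 − 0.62 − 1.38 = 0.890.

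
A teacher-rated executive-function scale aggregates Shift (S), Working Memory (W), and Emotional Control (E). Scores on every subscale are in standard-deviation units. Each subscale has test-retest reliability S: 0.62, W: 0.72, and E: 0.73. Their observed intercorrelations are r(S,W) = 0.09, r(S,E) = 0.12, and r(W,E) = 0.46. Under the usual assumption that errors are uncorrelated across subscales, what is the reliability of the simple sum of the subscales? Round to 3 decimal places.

Var(S+W+E) = 3 + 2·[0.09 + 0.12 + 0.46] = 3 + 1.34 = 4.34.
Because errors are independent across components, Cov(Tᵢ,Tⱼ) = Cov(Xᵢ,Xⱼ); the off-diagonal part of the true-score variance is the same as above.
True-score variance = [0.62 + 0.72 + 0.73] + 1.34 = 2.07 + 1.34 = 3.41.
Reliability = 3.41 / 4.34 = 0.786.

0.786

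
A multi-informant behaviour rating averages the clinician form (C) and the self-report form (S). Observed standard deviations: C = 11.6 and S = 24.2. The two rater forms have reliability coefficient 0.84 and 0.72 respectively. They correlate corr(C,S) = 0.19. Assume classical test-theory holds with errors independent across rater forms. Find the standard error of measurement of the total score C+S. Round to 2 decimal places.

13.62

Var(total) = 720.2 + 106.674 = 826.874.
True-score variance = 534.691 + 106.674 = 641.365, so reliability = 0.7757.
Error variance = 826.874 − 641.365 = 185.509; SEM = √185.509 = 13.62.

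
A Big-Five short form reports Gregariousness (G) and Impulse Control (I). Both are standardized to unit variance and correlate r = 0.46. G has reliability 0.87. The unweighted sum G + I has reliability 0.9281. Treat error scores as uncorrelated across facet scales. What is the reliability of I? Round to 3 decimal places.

0.920

Var(G+I) = 2 + 2·0.46 = 2.920.
True-score variance = ρ_G + ρ_I + 2·0.46, so 0.9281 = (0.87 + ρ_I + 0.92) / 2.920.
ρ_I = 0.9281·2.920 − 0.87 − 0.92 = 0.920.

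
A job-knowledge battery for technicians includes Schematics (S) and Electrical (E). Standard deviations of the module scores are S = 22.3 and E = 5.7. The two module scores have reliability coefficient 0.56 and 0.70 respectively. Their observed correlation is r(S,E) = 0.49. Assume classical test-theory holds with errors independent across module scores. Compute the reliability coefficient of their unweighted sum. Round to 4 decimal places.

Var(S+E) = 22.3² + 5.7² + 2·[22.3·5.7·0.49] = 529.78 + 124.568 = 654.348.
With uncorrelated errors the cross-covariances are all true-score covariance, so they carry over unchanged; only the diagonal terms shrink to ρᵢσᵢ².
True-score variance = [22.3²·0.56 + 5.7²·0.70] + 124.568 = 301.225 + 124.568 = 425.793.
Reliability = 425.793 / 654.348 = 0.6507.

0.6507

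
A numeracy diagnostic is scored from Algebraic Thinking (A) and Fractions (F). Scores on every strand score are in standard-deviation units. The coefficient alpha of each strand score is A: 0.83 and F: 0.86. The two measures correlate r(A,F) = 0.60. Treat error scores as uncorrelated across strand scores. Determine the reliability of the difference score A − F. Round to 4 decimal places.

0.6125

Var(A−F) = 1 + 1 − 2·0.60 = 2 − 1.2 = 0.8.
Under uncorrelated errors the observed covariances equal the true-score covariances, so only the own-variance terms attenuate.
True-score variance = [0.83 + 0.86] − 1.2 = 1.69 − 1.2 = 0.49.
Reliability = 0.49 / 0.8 = 0.6125.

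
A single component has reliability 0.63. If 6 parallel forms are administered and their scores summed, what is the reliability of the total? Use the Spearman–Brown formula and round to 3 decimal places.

ρ_k = kρ / (1 + (k−1)ρ) = 6·0.63 / (1 + 5·0.63) = 3.780 / 4.150 = 0.911.

0.911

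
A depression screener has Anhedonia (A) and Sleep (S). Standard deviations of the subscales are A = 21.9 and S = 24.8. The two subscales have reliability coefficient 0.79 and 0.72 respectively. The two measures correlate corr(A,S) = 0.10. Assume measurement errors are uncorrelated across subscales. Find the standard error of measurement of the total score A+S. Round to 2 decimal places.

Var(total) = 1094.65 + 108.624 = 1203.27.
True-score variance = 821.721 + 108.624 = 930.345, so reliability = 0.7732.
Error variance = 1203.27 − 930.345 = 272.929; SEM = √272.929 = 16.52.

16.52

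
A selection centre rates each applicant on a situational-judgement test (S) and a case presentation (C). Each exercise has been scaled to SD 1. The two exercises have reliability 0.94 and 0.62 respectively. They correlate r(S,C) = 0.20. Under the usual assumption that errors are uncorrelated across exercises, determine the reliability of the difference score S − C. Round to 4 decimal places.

Var(S−C) = 1 + 1 − 2·0.20 = 2 − 0.4 = 1.6.
Because errors are independent across components, Cov(Tᵢ,Tⱼ) = Cov(Xᵢ,Xⱼ); the off-diagonal part of the true-score variance is the same as above.
True-score variance = [0.94 + 0.62] − 0.4 = 1.56 − 0.4 = 1.16.
Reliability = 1.16 / 1.6 = 0.7250.

0.7250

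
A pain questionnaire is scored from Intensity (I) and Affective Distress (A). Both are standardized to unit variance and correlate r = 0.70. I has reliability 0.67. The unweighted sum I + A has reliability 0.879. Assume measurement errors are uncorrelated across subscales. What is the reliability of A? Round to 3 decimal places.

Var(I+A) = 2 + 2·0.70 = 3.400.
True-score variance = ρ_I + ρ_A + 2·0.70, so 0.879 = (0.67 + ρ_A + 1.40) / 3.400.
ρ_A = 0.879·3.400 − 0.67 − 1.40 = 0.919.

0.919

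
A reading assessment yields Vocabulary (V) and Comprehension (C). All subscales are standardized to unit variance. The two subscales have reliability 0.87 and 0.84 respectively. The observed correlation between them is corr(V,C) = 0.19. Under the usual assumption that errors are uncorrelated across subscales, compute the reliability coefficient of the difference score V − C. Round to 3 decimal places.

Var(V−C) = 1 + 1 − 2·0.19 = 2 − 0.38 = 1.62.
With uncorrelated errors the cross-covariances are all true-score covariance, so they carry over unchanged; only the diagonal terms shrink to ρᵢσᵢ².
True-score variance = [0.87 + 0.84] − 0.38 = 1.71 − 0.38 = 1.33.
Reliability = 1.33 / 1.62 = 0.821.

0.821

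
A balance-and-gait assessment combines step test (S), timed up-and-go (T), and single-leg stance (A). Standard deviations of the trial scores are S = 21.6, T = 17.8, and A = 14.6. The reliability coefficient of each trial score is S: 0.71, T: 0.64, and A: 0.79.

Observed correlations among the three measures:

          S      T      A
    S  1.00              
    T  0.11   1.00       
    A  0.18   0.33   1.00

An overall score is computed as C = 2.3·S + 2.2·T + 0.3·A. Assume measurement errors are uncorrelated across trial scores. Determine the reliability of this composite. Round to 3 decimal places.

0.726

Var(C) = 2.3²·21.6² + 2.2²·17.8² + 0.3²·14.6² + 2·[5.06·21.6·17.8·0.11 + 0.69·21.6·14.6·0.18 + 0.66·17.8·14.6·0.33] = 4020.79 + 619.542 = 4640.33.
Because errors are independent across components, Cov(Tᵢ,Tⱼ) = Cov(Xᵢ,Xⱼ); the off-diagonal part of the true-score variance is the same as above.
True-score variance = [2.3²·21.6²·0.71 + 2.2²·17.8²·0.64 + 0.3²·14.6²·0.79] + 619.542 = 2748.95 + 619.542 = 3368.49.
Reliability = 3368.49 / 4640.33 = 0.726.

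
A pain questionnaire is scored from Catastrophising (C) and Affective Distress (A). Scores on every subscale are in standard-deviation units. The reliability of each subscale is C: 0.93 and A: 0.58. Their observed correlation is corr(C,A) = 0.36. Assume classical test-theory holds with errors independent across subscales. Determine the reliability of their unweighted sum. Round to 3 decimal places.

Var(C+A) = 2 + 2·[0.36] = 2 + 0.72 = 2.72.
With uncorrelated errors the cross-covariances are all true-score covariance, so they carry over unchanged; only the diagonal terms shrink to ρᵢσᵢ².
True-score variance = [0.93 + 0.58] + 0.72 = 1.51 + 0.72 = 2.23.
Reliability = 2.23 / 2.72 = 0.820.

0.820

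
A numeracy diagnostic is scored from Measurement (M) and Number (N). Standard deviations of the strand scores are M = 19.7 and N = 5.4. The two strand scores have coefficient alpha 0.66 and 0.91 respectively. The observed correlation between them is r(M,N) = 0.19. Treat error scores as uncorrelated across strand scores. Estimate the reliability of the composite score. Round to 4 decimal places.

0.7060

Var(M+N) = 19.7² + 5.4² + 2·[19.7·5.4·0.19] = 417.25 + 40.4244 = 457.674.
Under uncorrelated errors the observed covariances equal the true-score covariances, so only the own-variance terms attenuate.
True-score variance = [19.7²·0.66 + 5.4²·0.91] + 40.4244 = 282.675 + 40.4244 = 323.099.
Reliability = 323.099 / 457.674 = 0.7060.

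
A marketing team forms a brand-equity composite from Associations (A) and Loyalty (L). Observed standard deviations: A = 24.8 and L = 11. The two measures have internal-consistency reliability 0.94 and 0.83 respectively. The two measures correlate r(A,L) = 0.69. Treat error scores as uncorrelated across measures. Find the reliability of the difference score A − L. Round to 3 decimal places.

0.840

Var(A−L) = 24.8² + 11² − 2·24.8·11·0.69 = 736.04 − 376.464 = 359.576.
Under uncorrelated errors the observed covariances equal the true-score covariances, so only the own-variance terms attenuate.
True-score variance = [24.8²·0.94 + 11²·0.83] − 376.464 = 678.568 − 376.464 = 302.104.
Reliability = 302.104 / 359.576 = 0.840.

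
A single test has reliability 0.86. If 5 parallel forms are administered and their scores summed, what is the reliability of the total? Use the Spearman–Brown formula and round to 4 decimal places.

ρ_k = kρ / (1 + (k−1)ρ) = 5·0.86 / (1 + 4·0.86) = 4.300 / 4.440 = 0.9685.

0.9685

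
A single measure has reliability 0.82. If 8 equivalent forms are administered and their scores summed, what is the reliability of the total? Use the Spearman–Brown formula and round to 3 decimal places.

0.973

ρ_k = kρ / (1 + (k−1)ρ) = 8·0.82 / (1 + 7·0.82) = 6.560 / 6.740 = 0.973.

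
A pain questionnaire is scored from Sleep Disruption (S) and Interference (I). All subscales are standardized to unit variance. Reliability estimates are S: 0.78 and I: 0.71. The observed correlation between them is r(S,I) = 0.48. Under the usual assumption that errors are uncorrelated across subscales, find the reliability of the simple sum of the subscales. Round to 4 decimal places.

0.8277

Var(S+I) = 2 + 2·[0.48] = 2 + 0.96 = 2.96.
With uncorrelated errors the cross-covariances are all true-score covariance, so they carry over unchanged; only the diagonal terms shrink to ρᵢσᵢ².
True-score variance = [0.78 + 0.71] + 0.96 = 1.49 + 0.96 = 2.45.
Reliability = 2.45 / 2.96 = 0.8277.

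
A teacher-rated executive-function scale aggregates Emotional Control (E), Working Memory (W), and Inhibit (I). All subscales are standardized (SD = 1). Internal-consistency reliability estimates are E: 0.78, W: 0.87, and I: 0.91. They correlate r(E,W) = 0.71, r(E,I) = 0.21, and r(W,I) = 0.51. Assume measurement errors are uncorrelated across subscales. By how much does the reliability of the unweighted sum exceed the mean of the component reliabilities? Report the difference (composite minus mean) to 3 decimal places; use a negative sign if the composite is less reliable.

0.072

Var(sum) = 3 + 2.86 = 5.86; true-score variance = 2.56 + 2.86 = 5.42; composite reliability = 0.9249.
Mean component reliability = 0.8533.
Difference = 0.9249 − 0.8533 = 0.072.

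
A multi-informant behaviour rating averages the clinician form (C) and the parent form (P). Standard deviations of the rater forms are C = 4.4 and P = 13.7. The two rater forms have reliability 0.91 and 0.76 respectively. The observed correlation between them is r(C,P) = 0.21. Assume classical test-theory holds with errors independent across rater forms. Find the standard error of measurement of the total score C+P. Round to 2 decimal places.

6.84

Var(total) = 207.05 + 25.3176 = 232.368.
True-score variance = 160.262 + 25.3176 = 185.58, so reliability = 0.7986.
Error variance = 232.368 − 185.58 = 46.788; SEM = √46.788 = 6.84.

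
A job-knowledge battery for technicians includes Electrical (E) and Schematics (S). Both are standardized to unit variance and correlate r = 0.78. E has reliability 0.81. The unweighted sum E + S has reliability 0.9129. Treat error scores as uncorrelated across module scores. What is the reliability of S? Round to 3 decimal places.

Var(E+S) = 2 + 2·0.78 = 3.560.
True-score variance = ρ_E + ρ_S + 2·0.78, so 0.9129 = (0.81 + ρ_S + 1.56) / 3.560.
ρ_S = 0.9129·3.560 − 0.81 − 1.56 = 0.880.

0.880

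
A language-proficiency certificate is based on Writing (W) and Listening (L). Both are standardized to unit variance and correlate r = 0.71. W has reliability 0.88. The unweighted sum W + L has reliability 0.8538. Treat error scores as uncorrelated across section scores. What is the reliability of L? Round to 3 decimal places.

0.620

Var(W+L) = 2 + 2·0.71 = 3.420.
True-score variance = ρ_W + ρ_L + 2·0.71, so 0.8538 = (0.88 + ρ_L + 1.42) / 3.420.
ρ_L = 0.8538·3.420 − 0.88 − 1.42 = 0.620.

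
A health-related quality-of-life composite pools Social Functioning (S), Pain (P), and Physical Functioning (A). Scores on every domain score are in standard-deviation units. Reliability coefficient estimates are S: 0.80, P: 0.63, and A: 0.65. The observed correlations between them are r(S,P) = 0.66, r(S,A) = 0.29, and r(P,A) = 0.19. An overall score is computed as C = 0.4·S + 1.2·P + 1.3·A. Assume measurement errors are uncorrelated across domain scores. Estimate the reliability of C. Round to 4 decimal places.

Var(C) = 0.4² + 1.2² + 1.3² + 2·[0.48·0.66 + 0.52·0.29 + 1.56·0.19] = 3.29 + 1.528 = 4.818.
With uncorrelated errors the cross-covariances are all true-score covariance, so they carry over unchanged; only the diagonal terms shrink to ρᵢσᵢ².
True-score variance = [0.4²·0.80 + 1.2²·0.63 + 1.3²·0.65] + 1.528 = 2.1337 + 1.528 = 3.6617.
Reliability = 3.6617 / 4.818 = 0.7600.

0.7600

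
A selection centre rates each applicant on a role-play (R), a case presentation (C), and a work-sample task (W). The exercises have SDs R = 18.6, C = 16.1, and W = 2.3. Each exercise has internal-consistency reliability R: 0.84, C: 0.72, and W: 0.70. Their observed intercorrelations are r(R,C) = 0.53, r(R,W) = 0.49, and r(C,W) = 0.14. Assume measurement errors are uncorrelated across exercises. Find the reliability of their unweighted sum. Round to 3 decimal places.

0.868

Var(R+C+W) = 18.6² + 16.1² + 2.3² + 2·[18.6·16.1·0.53 + 18.6·2.3·0.49 + 16.1·2.3·0.14] = 610.46 + 369.72 = 980.18.
Under uncorrelated errors the observed covariances equal the true-score covariances, so only the own-variance terms attenuate.
True-score variance = [18.6²·0.84 + 16.1²·0.72 + 2.3²·0.70] + 369.72 = 480.941 + 369.72 = 850.661.
Reliability = 850.661 / 980.18 = 0.868.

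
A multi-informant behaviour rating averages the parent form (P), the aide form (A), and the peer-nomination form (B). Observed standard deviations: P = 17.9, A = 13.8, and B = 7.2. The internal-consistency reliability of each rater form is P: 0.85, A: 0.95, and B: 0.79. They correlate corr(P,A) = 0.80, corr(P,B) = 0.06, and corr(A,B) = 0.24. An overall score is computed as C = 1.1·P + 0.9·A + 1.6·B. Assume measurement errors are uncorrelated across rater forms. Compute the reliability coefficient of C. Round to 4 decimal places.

Var(C) = 1.1²·17.9² + 0.9²·13.8² + 1.6²·7.2² + 2·[0.99·17.9·13.8·0.80 + 1.76·17.9·7.2·0.06 + 1.44·13.8·7.2·0.24] = 674.663 + 487.177 = 1161.84.
With uncorrelated errors the cross-covariances are all true-score covariance, so they carry over unchanged; only the diagonal terms shrink to ρᵢσᵢ².
True-score variance = [1.1²·17.9²·0.85 + 0.9²·13.8²·0.95 + 1.6²·7.2²·0.79] + 487.177 = 580.926 + 487.177 = 1068.1.
Reliability = 1068.1 / 1161.84 = 0.9193.

0.9193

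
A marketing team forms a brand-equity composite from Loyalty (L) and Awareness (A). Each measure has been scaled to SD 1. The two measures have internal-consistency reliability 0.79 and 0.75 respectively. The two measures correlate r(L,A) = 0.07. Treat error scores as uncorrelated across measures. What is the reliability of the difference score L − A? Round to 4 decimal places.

0.7527

Var(L−A) = 1 + 1 − 2·0.07 = 2 − 0.14 = 1.86.
Because errors are independent across components, Cov(Tᵢ,Tⱼ) = Cov(Xᵢ,Xⱼ); the off-diagonal part of the true-score variance is the same as above.
True-score variance = [0.79 + 0.75] − 0.14 = 1.54 − 0.14 = 1.4.
Reliability = 1.4 / 1.86 = 0.7527.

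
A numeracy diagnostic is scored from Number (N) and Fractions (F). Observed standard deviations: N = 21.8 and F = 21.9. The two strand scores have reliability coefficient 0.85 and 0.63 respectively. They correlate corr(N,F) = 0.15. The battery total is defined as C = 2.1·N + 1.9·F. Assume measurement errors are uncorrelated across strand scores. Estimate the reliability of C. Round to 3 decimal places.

0.783

Var(C) = 2.1²·21.8² + 1.9²·21.9² + 2·[3.99·21.8·21.9·0.15] = 3827.2 + 571.472 = 4398.67.
With uncorrelated errors the cross-covariances are all true-score covariance, so they carry over unchanged; only the diagonal terms shrink to ρᵢσᵢ².
True-score variance = [2.1²·21.8²·0.85 + 1.9²·21.9²·0.63] + 571.472 = 2872.21 + 571.472 = 3443.69.
Reliability = 3443.69 / 4398.67 = 0.783.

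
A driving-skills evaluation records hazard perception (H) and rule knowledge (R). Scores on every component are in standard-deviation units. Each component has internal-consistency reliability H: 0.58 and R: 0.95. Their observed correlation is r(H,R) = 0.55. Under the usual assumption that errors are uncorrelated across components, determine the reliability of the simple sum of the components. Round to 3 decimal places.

0.848

Var(H+R) = 2 + 2·[0.55] = 2 + 1.1 = 3.1.
Because errors are independent across components, Cov(Tᵢ,Tⱼ) = Cov(Xᵢ,Xⱼ); the off-diagonal part of the true-score variance is the same as above.
True-score variance = [0.58 + 0.95] + 1.1 = 1.53 + 1.1 = 2.63.
Reliability = 2.63 / 3.1 = 0.848.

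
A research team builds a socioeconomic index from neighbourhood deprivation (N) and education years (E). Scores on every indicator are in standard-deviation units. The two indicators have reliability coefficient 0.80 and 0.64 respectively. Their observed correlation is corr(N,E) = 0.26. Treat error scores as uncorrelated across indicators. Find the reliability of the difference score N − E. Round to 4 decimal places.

Var(N−E) = 1 + 1 − 2·0.26 = 2 − 0.52 = 1.48.
Under uncorrelated errors the observed covariances equal the true-score covariances, so only the own-variance terms attenuate.
True-score variance = [0.80 + 0.64] − 0.52 = 1.44 − 0.52 = 0.92.
Reliability = 0.92 / 1.48 = 0.6216.

0.6216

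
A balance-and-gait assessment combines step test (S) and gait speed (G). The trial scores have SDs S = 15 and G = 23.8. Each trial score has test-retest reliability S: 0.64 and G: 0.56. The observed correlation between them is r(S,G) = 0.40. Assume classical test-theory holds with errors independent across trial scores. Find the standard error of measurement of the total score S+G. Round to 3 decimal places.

Var(total) = 791.44 + 285.6 = 1077.04.
True-score variance = 461.206 + 285.6 = 746.806, so reliability = 0.6934.
Error variance = 1077.04 − 746.806 = 330.234; SEM = √330.234 = 18.172.

18.172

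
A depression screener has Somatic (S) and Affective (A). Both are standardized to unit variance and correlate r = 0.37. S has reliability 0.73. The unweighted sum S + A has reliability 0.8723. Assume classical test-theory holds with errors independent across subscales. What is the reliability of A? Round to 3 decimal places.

Var(S+A) = 2 + 2·0.37 = 2.740.
True-score variance = ρ_S + ρ_A + 2·0.37, so 0.8723 = (0.73 + ρ_A + 0.74) / 2.740.
ρ_A = 0.8723·2.740 − 0.73 − 0.74 = 0.920.

0.920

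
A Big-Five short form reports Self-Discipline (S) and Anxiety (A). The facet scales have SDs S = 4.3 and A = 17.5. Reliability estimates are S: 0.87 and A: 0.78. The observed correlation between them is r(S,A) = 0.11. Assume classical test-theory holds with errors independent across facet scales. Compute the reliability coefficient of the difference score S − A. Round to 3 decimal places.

0.774

Var(S−A) = 4.3² + 17.5² − 2·4.3·17.5·0.11 = 324.74 − 16.555 = 308.185.
Because errors are independent across components, Cov(Tᵢ,Tⱼ) = Cov(Xᵢ,Xⱼ); the off-diagonal part of the true-score variance is the same as above.
True-score variance = [4.3²·0.87 + 17.5²·0.78] − 16.555 = 254.961 − 16.555 = 238.406.
Reliability = 238.406 / 308.185 = 0.774.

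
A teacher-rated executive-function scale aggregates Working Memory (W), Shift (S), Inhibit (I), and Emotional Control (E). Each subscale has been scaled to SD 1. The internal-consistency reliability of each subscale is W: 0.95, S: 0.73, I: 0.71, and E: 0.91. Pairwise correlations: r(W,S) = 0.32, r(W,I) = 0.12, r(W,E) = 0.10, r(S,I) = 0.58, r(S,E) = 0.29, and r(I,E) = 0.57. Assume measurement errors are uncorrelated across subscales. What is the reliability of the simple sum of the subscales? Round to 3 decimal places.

Var(W+S+I+E) = 4 + 2·[0.32 + 0.12 + 0.10 + 0.58 + 0.29 + 0.57] = 4 + 3.96 = 7.96.
Under uncorrelated errors the observed covariances equal the true-score covariances, so only the own-variance terms attenuate.
True-score variance = [0.95 + 0.73 + 0.71 + 0.91] + 3.96 = 3.3 + 3.96 = 7.26.
Reliability = 7.26 / 7.96 = 0.912.

0.912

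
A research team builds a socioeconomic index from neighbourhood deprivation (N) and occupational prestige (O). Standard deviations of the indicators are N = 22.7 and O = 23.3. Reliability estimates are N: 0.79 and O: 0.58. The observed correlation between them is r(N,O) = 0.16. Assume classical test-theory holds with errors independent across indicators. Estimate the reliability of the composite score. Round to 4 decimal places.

Var(N+O) = 22.7² + 23.3² + 2·[22.7·23.3·0.16] = 1058.18 + 169.251 = 1227.43.
Because errors are independent across components, Cov(Tᵢ,Tⱼ) = Cov(Xᵢ,Xⱼ); the off-diagonal part of the true-score variance is the same as above.
True-score variance = [22.7²·0.79 + 23.3²·0.58] + 169.251 = 721.955 + 169.251 = 891.207.
Reliability = 891.207 / 1227.43 = 0.7261.

0.7261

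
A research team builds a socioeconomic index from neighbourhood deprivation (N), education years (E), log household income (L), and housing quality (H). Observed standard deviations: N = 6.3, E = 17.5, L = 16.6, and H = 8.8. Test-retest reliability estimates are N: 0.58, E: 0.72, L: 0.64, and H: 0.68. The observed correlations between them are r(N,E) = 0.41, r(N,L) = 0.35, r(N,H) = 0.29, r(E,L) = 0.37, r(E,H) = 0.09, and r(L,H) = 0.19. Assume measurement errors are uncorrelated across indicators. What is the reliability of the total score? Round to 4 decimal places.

0.8102

Var(N+E+L+H) = 6.3² + 17.5² + 16.6² + 8.8² + 2·[6.3·17.5·0.41 + 6.3·16.6·0.35 + 6.3·8.8·0.29 + 17.5·16.6·0.37 + 17.5·8.8·0.09 + 16.6·8.8·0.19] = 698.94 + 493.967 = 1192.91.
Under uncorrelated errors the observed covariances equal the true-score covariances, so only the own-variance terms attenuate.
True-score variance = [6.3²·0.58 + 17.5²·0.72 + 16.6²·0.64 + 8.8²·0.68] + 493.967 = 472.538 + 493.967 = 966.504.
Reliability = 966.504 / 1192.91 = 0.8102.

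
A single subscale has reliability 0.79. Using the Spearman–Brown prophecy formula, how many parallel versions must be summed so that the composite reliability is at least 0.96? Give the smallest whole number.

k ≥ ρ*(1−ρ₁)/(ρ₁(1−ρ*)) = 0.96·0.21 / (0.79·0.04) = 6.380.
Smallest integer k = 7.

7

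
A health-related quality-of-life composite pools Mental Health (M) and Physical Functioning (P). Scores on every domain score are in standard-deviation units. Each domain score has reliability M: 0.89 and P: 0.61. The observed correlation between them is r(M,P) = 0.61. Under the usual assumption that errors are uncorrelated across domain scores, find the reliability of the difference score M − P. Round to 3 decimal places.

0.359

Var(M−P) = 1 + 1 − 2·0.61 = 2 − 1.22 = 0.78.
With uncorrelated errors the cross-covariances are all true-score covariance, so they carry over unchanged; only the diagonal terms shrink to ρᵢσᵢ².
True-score variance = [0.89 + 0.61] − 1.22 = 1.5 − 1.22 = 0.28.
Reliability = 0.28 / 0.78 = 0.359.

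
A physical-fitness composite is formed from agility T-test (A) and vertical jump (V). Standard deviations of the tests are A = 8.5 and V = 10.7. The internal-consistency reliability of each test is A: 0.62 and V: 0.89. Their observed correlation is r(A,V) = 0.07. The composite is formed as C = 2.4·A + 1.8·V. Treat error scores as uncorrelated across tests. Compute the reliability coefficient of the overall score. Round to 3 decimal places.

0.764

Var(C) = 2.4²·8.5² + 1.8²·10.7² + 2·[4.32·8.5·10.7·0.07] = 787.108 + 55.0066 = 842.114.
Under uncorrelated errors the observed covariances equal the true-score covariances, so only the own-variance terms attenuate.
True-score variance = [2.4²·8.5²·0.62 + 1.8²·10.7²·0.89] + 55.0066 = 588.163 + 55.0066 = 643.169.
Reliability = 643.169 / 842.114 = 0.764.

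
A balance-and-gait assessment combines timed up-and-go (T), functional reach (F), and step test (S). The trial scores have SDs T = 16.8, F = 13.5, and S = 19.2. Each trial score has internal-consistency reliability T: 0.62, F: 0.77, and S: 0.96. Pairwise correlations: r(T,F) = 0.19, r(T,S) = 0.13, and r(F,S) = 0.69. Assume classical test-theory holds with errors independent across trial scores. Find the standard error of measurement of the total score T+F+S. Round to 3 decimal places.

12.803

Var(total) = 833.13 + 527.746 = 1360.88.
True-score variance = 669.216 + 527.746 = 1196.96, so reliability = 0.8796.
Error variance = 1360.88 − 1196.96 = 163.914; SEM = √163.914 = 12.803.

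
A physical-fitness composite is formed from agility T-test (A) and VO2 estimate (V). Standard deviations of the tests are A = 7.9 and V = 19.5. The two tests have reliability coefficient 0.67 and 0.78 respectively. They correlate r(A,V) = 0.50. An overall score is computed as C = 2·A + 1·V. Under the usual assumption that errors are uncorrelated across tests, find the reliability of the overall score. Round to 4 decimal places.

0.8230

Var(C) = 2²·7.9² + 19.5² + 2·[2·7.9·19.5·0.50] = 629.89 + 308.1 = 937.99.
With uncorrelated errors the cross-covariances are all true-score covariance, so they carry over unchanged; only the diagonal terms shrink to ρᵢσᵢ².
True-score variance = [2²·7.9²·0.67 + 19.5²·0.78] + 308.1 = 463.854 + 308.1 = 771.954.
Reliability = 771.954 / 937.99 = 0.8230.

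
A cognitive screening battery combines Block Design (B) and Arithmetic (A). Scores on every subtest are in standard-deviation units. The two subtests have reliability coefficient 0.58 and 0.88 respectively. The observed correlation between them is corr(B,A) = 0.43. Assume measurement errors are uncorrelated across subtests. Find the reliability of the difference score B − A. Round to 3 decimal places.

Var(B−A) = 1 + 1 − 2·0.43 = 2 − 0.86 = 1.14.
Because errors are independent across components, Cov(Tᵢ,Tⱼ) = Cov(Xᵢ,Xⱼ); the off-diagonal part of the true-score variance is the same as above.
True-score variance = [0.58 + 0.88] − 0.86 = 1.46 − 0.86 = 0.6.
Reliability = 0.6 / 1.14 = 0.526.

0.526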